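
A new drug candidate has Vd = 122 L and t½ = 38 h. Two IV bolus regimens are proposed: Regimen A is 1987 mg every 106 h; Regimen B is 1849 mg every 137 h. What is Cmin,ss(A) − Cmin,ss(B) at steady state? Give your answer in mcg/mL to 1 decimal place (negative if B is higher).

Regimen A: f = (1/2)^(106/38) ≈ 0.1446; Cmin,ss = (1987/122)·f/(1−f) ≈ 2.753 mcg/mL.
Regimen B: f = (1/2)^(137/38) ≈ 0.0822; Cmin,ss = (1849/122)·f/(1−f) ≈ 1.357 mcg/mL.
Difference ≈ 2.753 − 1.357 ≈ 1.396 mcg/mL.

1.4 mcg/mL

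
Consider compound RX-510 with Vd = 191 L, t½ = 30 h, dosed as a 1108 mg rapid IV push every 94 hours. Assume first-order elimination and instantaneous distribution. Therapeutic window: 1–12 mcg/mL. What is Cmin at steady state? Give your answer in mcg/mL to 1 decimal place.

0.7 mcg/mL

Over one 94-h interval, 94/30 ≈ 3.1333 half-lives elapse, leaving f ≈ 0.1140 of each dose.
Accumulation ratio R = 1/(1 − f) ≈ 1/0.8860 ≈ 1.1287.
Single-dose peak C₀ = D/Vd = 1108/191 ≈ 5.801 mcg/mL.
Steady-state peak Cmax,ss = C₀·R ≈ 5.801 × 1.1287 ≈ 6.548 mcg/mL.
Steady-state trough Cmin,ss = Cmax,ss·f ≈ 6.548 × 0.1140 ≈ 0.746 mcg/mL.
Trough 0.7 mcg/mL vs MEC 1 mcg/mL: subtherapeutic.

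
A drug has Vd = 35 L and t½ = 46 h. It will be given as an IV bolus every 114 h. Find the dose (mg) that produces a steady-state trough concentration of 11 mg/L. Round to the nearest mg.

1760 mg

τ/t½ = 114/46 ≈ 2.4783, so f = (1/2)^(114/46) ≈ 0.179461.
Cmin,ss = (D/Vd)·f/(1−f), so D = Cmin,ss·Vd·(1−f)/f.
D = 11 × 35 × (1−f)/f ≈ 11 × 35 × 4.57224 ≈ 1760.31 mg.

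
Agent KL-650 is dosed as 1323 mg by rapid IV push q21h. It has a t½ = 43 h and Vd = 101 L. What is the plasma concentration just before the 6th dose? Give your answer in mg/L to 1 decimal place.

f = (1/2)^(τ/t½) = (1/2)^(21/43) ≈ 0.7128.
C₀ = D/Vd = 1323/101 ≈ 13.099 mg/L.
Before the 6th dose, 5 doses have been given. Superposition: Cmin = C₀·(f + f² + … + f^5).
≈ 13.099 × (0.7128 + 0.5081 + 0.3622 + 0.2581 + 0.1840) ≈ 13.099 × 2.0252 ≈ 26.528 mg/L.

26.5 mg/L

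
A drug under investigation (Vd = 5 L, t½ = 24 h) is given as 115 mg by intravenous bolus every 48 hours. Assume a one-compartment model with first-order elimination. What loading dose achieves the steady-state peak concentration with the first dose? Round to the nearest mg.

f = (1/2)^(48/24) ≈ 0.250000; accumulation ratio R = 1/(1−f) ≈ 1.33333.
Loading dose to hit Cmax,ss on first dose: D_load = D_maint·R ≈ 115 × 1.33333 ≈ 153.33 mg.

153 mg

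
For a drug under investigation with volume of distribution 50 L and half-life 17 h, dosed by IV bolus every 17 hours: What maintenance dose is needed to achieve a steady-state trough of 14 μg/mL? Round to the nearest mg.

700 mg

τ/t½ = 17/17 ≈ 1, so f = (1/2)^(17/17) ≈ 0.500000.
Cmin,ss = (D/Vd)·f/(1−f), so D = Cmin,ss·Vd·(1−f)/f.
D = 14 × 50 × (1−f)/f ≈ 14 × 50 × 1.00000 ≈ 700.00 mg.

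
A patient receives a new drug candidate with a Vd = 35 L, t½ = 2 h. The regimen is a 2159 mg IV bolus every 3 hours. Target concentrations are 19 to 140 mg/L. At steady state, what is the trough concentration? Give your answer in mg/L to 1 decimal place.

33.7 mg/L

Over one 3-h interval, 3/2 ≈ 1.5 half-lives elapse, leaving f ≈ 0.3536 of each dose.
At steady state, accumulation factor R = 1/(1 − e^(−kτ)) ≈ 1.5470.
Single-dose peak C₀ = D/Vd = 2159/35 ≈ 61.686 mg/L.
Steady-state peak Cmax,ss = C₀·R ≈ 61.686 × 1.5470 ≈ 95.428 mg/L.
Steady-state trough Cmin,ss = Cmax,ss·f ≈ 95.428 × 0.3536 ≈ 33.743 mg/L.
Trough 33.7 mg/L vs MEC 19 mg/L: adequate.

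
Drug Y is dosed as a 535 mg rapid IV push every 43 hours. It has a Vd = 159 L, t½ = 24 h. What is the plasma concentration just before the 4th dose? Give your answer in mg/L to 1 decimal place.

1.3 mg/L

f = (1/2)^(τ/t½) = (1/2)^(43/24) ≈ 0.2888.
C₀ = D/Vd = 535/159 ≈ 3.365 mg/L.
Before the 4th dose, 3 doses have been given. Superposition: Cmin = C₀·(f + f² + … + f^3).
≈ 3.365 × (0.2888 + 0.0834 + 0.0241) ≈ 3.365 × 0.3963 ≈ 1.334 mg/L.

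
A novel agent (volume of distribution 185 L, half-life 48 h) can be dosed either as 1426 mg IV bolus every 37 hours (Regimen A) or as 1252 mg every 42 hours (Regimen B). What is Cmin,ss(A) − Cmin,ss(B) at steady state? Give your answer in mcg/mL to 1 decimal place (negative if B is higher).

Regimen A: f = (1/2)^(37/48) ≈ 0.5861; Cmin,ss = (1426/185)·f/(1−f) ≈ 10.915 mcg/mL.
Regimen B: f = (1/2)^(42/48) ≈ 0.5453; Cmin,ss = (1252/185)·f/(1−f) ≈ 8.116 mcg/mL.
Difference ≈ 10.915 − 8.116 ≈ 2.799 mcg/mL.

2.8 mcg/mL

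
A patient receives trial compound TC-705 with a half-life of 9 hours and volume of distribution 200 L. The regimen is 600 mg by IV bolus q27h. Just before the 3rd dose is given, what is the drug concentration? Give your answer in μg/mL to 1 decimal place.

f = (1/2)^(τ/t½) = (1/2)^(27/9) ≈ 0.1250.
C₀ = D/Vd = 600/200 ≈ 3.000 μg/mL.
Before the 3rd dose, 2 doses have been given. Superposition: Cmin = C₀·(f + f²).
≈ 3.000 × (0.1250 + 0.0156) ≈ 3.000 × 0.1406 ≈ 0.422 μg/mL.

0.4 μg/mL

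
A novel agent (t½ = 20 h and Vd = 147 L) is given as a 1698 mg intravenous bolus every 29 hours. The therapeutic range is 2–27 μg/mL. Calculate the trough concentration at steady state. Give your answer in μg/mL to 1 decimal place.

τ/t½ = 29/20 ≈ 1.45, so fraction remaining f = (1/2)^(29/20) ≈ 0.3660.
At steady state, accumulation factor R = 1/(1 − e^(−kτ)) ≈ 1.5773.
Each bolus raises the concentration by D/Vd = 1698/147 ≈ 11.551 μg/mL.
Steady-state peak Cmax,ss = C₀·R ≈ 11.551 × 1.5773 ≈ 18.219 μg/mL.
Steady-state trough Cmin,ss = Cmax,ss·f ≈ 18.219 × 0.3660 ≈ 6.668 μg/mL.
Trough 6.7 μg/mL vs MEC 2 μg/mL: adequate.

6.7 μg/mL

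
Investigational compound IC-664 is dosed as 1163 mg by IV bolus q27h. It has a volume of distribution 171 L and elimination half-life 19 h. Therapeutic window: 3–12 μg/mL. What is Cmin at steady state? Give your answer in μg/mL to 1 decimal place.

τ/t½ = 27/19 ≈ 1.4211, so fraction remaining f = (1/2)^(27/19) ≈ 0.3734.
Single-dose peak C₀ = D/Vd = 1163/171 ≈ 6.801 μg/mL.
Steady-state trough Cmin,ss = C₀·f/(1−f) ≈ 6.801 × 0.3734/0.6266 ≈ 4.053 μg/mL.
Trough 4.1 μg/mL vs MEC 3 μg/mL: adequate.

4.1 μg/mL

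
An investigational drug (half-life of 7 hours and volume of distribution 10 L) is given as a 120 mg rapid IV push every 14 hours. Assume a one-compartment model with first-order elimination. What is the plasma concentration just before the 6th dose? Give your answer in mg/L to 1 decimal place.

f = (1/2)^(τ/t½) = (1/2)^(14/7) ≈ 0.2500.
C₀ = D/Vd = 120/10 ≈ 12.000 mg/L.
Before the 6th dose, 5 doses have been given. Superposition: Cmin = C₀·(f + f² + … + f^5).
≈ 12.000 × (0.2500 + 0.0625 + 0.0156 + 0.0039 + 0.0010) ≈ 12.000 × 0.3330 ≈ 3.996 mg/L.

4.0 mg/L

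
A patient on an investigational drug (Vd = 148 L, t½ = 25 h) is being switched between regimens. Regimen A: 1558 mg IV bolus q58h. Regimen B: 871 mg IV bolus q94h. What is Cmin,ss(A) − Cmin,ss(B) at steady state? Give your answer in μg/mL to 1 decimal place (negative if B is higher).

2.2 μg/mL

Regimen A: f = (1/2)^(58/25) ≈ 0.2003; Cmin,ss = (1558/148)·f/(1−f) ≈ 2.637 μg/mL.
Regimen B: f = (1/2)^(94/25) ≈ 0.0738; Cmin,ss = (871/148)·f/(1−f) ≈ 0.469 μg/mL.
Difference ≈ 2.637 − 0.469 ≈ 2.168 μg/mL.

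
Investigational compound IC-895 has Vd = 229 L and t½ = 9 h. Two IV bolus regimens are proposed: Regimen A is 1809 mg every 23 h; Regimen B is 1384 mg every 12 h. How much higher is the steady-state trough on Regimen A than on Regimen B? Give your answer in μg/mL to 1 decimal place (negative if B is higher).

-2.4 μg/mL

Regimen A: f = (1/2)^(23/9) ≈ 0.1701; Cmin,ss = (1809/229)·f/(1−f) ≈ 1.619 μg/mL.
Regimen B: f = (1/2)^(12/9) ≈ 0.3969; Cmin,ss = (1384/229)·f/(1−f) ≈ 3.977 μg/mL.
Difference ≈ 1.619 − 3.977 ≈ -2.358 μg/mL.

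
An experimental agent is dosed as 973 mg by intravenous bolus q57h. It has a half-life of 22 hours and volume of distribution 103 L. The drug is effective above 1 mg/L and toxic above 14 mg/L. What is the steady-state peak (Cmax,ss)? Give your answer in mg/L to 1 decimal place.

11.3 mg/L

Over one 57-h interval, 57/22 ≈ 2.5909 half-lives elapse, leaving f ≈ 0.1660 of each dose.
At steady state, accumulation factor R = 1/(1 − e^(−kτ)) ≈ 1.1990.
Each bolus raises the concentration by D/Vd = 973/103 ≈ 9.447 mg/L.
Steady-state peak Cmax,ss = C₀·R ≈ 9.447 × 1.1990 ≈ 11.327 mg/L.
Peak 11.3 mg/L vs MTC 14 mg/L: below toxic threshold.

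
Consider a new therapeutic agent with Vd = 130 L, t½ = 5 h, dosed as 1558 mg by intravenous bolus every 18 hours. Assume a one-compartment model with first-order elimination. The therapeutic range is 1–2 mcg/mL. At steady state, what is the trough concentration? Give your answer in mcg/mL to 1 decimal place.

1.1 mcg/mL

k = ln2/t½ = ln2/5 ≈ 0.138629 h⁻¹; fraction remaining f = e^(−kτ) = e^(−0.138629×18) ≈ 0.0825.
At steady state, accumulation factor R = 1/(1 − e^(−kτ)) ≈ 1.0899.
Single-dose peak C₀ = D/Vd = 1558/130 ≈ 11.985 mcg/mL.
Cmax,ss = C₀/(1 − f) ≈ 11.985/0.9175 ≈ 13.063 mcg/mL.
Steady-state trough Cmin,ss = Cmax,ss·f ≈ 13.063 × 0.0825 ≈ 1.078 mcg/mL.
Trough 1.1 mcg/mL vs MEC 1 mcg/mL: adequate.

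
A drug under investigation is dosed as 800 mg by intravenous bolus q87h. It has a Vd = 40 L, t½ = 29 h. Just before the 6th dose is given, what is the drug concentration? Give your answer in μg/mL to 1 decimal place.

2.9 μg/mL

f = (1/2)^(τ/t½) = (1/2)^(87/29) ≈ 0.1250.
C₀ = D/Vd = 800/40 ≈ 20.000 μg/mL.
Before the 6th dose, 5 doses have been given. Superposition: Cmin = C₀·(f + f² + … + f^5).
≈ 20.000 × (0.1250 + 0.0156 + 0.0020 + 0.0002 + 0.0000) ≈ 20.000 × 0.1428 ≈ 2.856 μg/mL.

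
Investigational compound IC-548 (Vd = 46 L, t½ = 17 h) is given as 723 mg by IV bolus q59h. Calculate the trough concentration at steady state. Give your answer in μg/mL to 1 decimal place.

τ/t½ = 59/17 ≈ 3.4706, so fraction remaining f = (1/2)^(59/17) ≈ 0.0902.
At steady state, accumulation factor R = 1/(1 − e^(−kτ)) ≈ 1.0991.
Each bolus raises the concentration by D/Vd = 723/46 ≈ 15.717 μg/mL.
Steady-state peak Cmax,ss = C₀·R ≈ 15.717 × 1.0991 ≈ 17.275 μg/mL.
One interval later, Cmin,ss = Cmax,ss·e^(−kτ) ≈ 17.275 × 0.0902 ≈ 1.558 μg/mL.

1.6 μg/mL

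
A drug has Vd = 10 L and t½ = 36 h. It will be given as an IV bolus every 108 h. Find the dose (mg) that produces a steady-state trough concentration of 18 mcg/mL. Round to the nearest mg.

1260 mg

τ/t½ = 108/36 ≈ 3, so f = (1/2)^(108/36) ≈ 0.125000.
Cmin,ss = (D/Vd)·f/(1−f), so D = Cmin,ss·Vd·(1−f)/f.
D = 18 × 10 × (1−f)/f ≈ 18 × 10 × 7.00000 ≈ 1260.00 mg.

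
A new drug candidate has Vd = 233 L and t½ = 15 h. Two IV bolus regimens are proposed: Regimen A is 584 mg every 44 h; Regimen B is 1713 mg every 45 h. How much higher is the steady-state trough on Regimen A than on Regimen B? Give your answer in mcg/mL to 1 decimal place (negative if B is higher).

Regimen A: f = (1/2)^(44/15) ≈ 0.1309; Cmin,ss = (584/233)·f/(1−f) ≈ 0.378 mcg/mL.
Regimen B: f = (1/2)^(45/15) ≈ 0.1250; Cmin,ss = (1713/233)·f/(1−f) ≈ 1.050 mcg/mL.
Difference ≈ 0.378 − 1.050 ≈ -0.672 mcg/mL.

-0.7 mcg/mL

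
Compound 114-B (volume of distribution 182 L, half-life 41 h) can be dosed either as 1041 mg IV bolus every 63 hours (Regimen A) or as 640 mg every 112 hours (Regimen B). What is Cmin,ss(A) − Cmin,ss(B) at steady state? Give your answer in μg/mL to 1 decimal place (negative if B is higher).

2.4 μg/mL

Regimen A: f = (1/2)^(63/41) ≈ 0.3447; Cmin,ss = (1041/182)·f/(1−f) ≈ 3.009 μg/mL.
Regimen B: f = (1/2)^(112/41) ≈ 0.1505; Cmin,ss = (640/182)·f/(1−f) ≈ 0.623 μg/mL.
Difference ≈ 3.009 − 0.623 ≈ 2.386 μg/mL.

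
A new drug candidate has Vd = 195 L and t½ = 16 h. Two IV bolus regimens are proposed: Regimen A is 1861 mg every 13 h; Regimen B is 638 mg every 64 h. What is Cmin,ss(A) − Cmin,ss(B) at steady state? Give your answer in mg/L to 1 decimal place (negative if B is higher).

12.4 mg/L

Regimen A: f = (1/2)^(13/16) ≈ 0.5694; Cmin,ss = (1861/195)·f/(1−f) ≈ 12.620 mg/L.
Regimen B: f = (1/2)^(64/16) ≈ 0.0625; Cmin,ss = (638/195)·f/(1−f) ≈ 0.218 mg/L.
Difference ≈ 12.620 − 0.218 ≈ 12.402 mg/L.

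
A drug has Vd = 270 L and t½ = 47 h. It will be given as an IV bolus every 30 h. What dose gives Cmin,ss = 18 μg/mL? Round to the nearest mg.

τ/t½ = 30/47 ≈ 0.6383, so f = (1/2)^(30/47) ≈ 0.642471.
Cmin,ss = (D/Vd)·f/(1−f), so D = Cmin,ss·Vd·(1−f)/f.
D = 18 × 270 × (1−f)/f ≈ 18 × 270 × 0.55649 ≈ 2704.54 mg.

2705 mg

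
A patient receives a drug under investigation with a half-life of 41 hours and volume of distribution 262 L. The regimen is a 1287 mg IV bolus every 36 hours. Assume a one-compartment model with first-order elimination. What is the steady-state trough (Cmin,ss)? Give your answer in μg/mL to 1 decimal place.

τ/t½ = 36/41 ≈ 0.87805, so fraction remaining f = (1/2)^(36/41) ≈ 0.5441.
Accumulation ratio R = 1/(1 − f) ≈ 1/0.4559 ≈ 2.1935.
Each bolus raises the concentration by D/Vd = 1287/262 ≈ 4.912 μg/mL.
Steady-state peak Cmax,ss = C₀·R ≈ 4.912 × 2.1935 ≈ 10.774 μg/mL.
Steady-state trough Cmin,ss = Cmax,ss·f ≈ 10.774 × 0.5441 ≈ 5.862 μg/mL.

5.9 μg/mL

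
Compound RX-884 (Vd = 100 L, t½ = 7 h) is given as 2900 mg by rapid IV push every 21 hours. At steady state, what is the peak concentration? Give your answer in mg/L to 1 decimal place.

τ = 21 h = 3 half-lives, so f = (1/2)^3 = 0.125.
Accumulation ratio R = 1/(1 − f) = 1/0.875 = 8/7.
Single-dose peak C₀ = D/Vd = 2900/100 = 29 mg/L.
Steady-state peak Cmax,ss = C₀·R = 29 × 8/7 ≈ 33.143 mg/L.

33.1 mg/L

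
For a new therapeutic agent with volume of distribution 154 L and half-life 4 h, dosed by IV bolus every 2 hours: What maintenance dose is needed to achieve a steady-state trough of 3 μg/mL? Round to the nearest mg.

τ/t½ = 2/4 ≈ 0.5, so f = (1/2)^(2/4) ≈ 0.707107.
Cmin,ss = (D/Vd)·f/(1−f), so D = Cmin,ss·Vd·(1−f)/f.
D = 3 × 154 × (1−f)/f ≈ 3 × 154 × 0.41421 ≈ 191.37 mg.

191 mg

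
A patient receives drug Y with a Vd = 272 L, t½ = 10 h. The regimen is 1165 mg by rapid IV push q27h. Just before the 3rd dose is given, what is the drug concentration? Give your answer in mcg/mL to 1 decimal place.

f = (1/2)^(τ/t½) = (1/2)^(27/10) ≈ 0.1539.
C₀ = D/Vd = 1165/272 ≈ 4.283 mcg/mL.
Before the 3rd dose, 2 doses have been given. Superposition: Cmin = C₀·(f + f²).
≈ 4.283 × (0.1539 + 0.0237) ≈ 4.283 × 0.1776 ≈ 0.761 mcg/mL.

0.8 mcg/mL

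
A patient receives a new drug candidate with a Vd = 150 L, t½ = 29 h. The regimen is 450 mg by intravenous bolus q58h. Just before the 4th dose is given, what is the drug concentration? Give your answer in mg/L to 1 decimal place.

f = (1/2)^(τ/t½) = (1/2)^(58/29) ≈ 0.2500.
C₀ = D/Vd = 450/150 ≈ 3.000 mg/L.
Before the 4th dose, 3 doses have been given. Superposition: Cmin = C₀·(f + f² + … + f^3).
≈ 3.000 × (0.2500 + 0.0625 + 0.0156) ≈ 3.000 × 0.3281 ≈ 0.984 mg/L.

1.0 mg/L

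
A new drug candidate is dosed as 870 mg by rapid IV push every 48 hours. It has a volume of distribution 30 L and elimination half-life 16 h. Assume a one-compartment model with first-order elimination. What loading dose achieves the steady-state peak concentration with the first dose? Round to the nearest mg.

f = (1/2)^(48/16) ≈ 0.125000; accumulation ratio R = 1/(1−f) ≈ 1.14286.
Loading dose to hit Cmax,ss on first dose: D_load = D_maint·R ≈ 870 × 1.14286 ≈ 994.29 mg.

994 mg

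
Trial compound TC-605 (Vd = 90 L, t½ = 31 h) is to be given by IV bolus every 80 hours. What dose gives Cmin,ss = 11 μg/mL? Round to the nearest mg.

τ/t½ = 80/31 ≈ 2.5806, so f = (1/2)^(80/31) ≈ 0.167166.
Cmin,ss = (D/Vd)·f/(1−f), so D = Cmin,ss·Vd·(1−f)/f.
D = 11 × 90 × (1−f)/f ≈ 11 × 90 × 4.98208 ≈ 4932.26 mg.

4932 mg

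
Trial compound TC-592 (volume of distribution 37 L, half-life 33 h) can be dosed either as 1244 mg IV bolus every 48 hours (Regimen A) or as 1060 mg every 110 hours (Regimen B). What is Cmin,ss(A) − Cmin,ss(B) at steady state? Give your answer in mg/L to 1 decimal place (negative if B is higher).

Regimen A: f = (1/2)^(48/33) ≈ 0.3649; Cmin,ss = (1244/37)·f/(1−f) ≈ 19.317 mg/L.
Regimen B: f = (1/2)^(110/33) ≈ 0.0992; Cmin,ss = (1060/37)·f/(1−f) ≈ 3.155 mg/L.
Difference ≈ 19.317 − 3.155 ≈ 16.162 mg/L.

16.2 mg/L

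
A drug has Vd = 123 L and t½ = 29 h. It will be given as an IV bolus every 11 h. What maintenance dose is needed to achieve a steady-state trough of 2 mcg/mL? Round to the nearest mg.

74 mg

τ/t½ = 11/29 ≈ 0.37931, so f = (1/2)^(11/29) ≈ 0.768805.
Cmin,ss = (D/Vd)·f/(1−f), so D = Cmin,ss·Vd·(1−f)/f.
D = 2 × 123 × (1−f)/f ≈ 2 × 123 × 0.30072 ≈ 73.98 mg.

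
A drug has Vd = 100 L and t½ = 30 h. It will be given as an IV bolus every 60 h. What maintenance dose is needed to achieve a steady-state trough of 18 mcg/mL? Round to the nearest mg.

τ/t½ = 60/30 ≈ 2, so f = (1/2)^(60/30) ≈ 0.250000.
Cmin,ss = (D/Vd)·f/(1−f), so D = Cmin,ss·Vd·(1−f)/f.
D = 18 × 100 × (1−f)/f ≈ 18 × 100 × 3.00000 ≈ 5400.00 mg.

5400 mg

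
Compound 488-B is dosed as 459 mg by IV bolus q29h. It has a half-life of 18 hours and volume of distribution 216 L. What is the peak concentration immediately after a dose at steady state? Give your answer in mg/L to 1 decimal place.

3.2 mg/L

k = ln2/t½ = ln2/18 ≈ 0.038508 h⁻¹; fraction remaining f = e^(−kτ) = e^(−0.038508×29) ≈ 0.3273.
Accumulation ratio R = 1/(1 − f) ≈ 1/0.6727 ≈ 1.4865.
Single-dose peak C₀ = D/Vd = 459/216 ≈ 2.125 mg/L.
Steady-state peak Cmax,ss = C₀·R ≈ 2.125 × 1.4865 ≈ 3.159 mg/L.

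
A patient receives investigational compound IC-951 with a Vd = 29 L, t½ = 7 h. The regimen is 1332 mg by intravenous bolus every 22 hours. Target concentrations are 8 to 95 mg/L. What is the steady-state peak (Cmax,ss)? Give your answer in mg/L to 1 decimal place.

51.8 mg/L

τ/t½ = 22/7 ≈ 3.1429, so fraction remaining f = (1/2)^(22/7) ≈ 0.1132.
Accumulation ratio R = 1/(1 − f) ≈ 1/0.8868 ≈ 1.1276.
Each bolus raises the concentration by D/Vd = 1332/29 ≈ 45.931 mg/L.
Steady-state peak Cmax,ss = C₀·R ≈ 45.931 × 1.1276 ≈ 51.792 mg/L.
Peak 51.8 mg/L vs MTC 95 mg/L: below toxic threshold.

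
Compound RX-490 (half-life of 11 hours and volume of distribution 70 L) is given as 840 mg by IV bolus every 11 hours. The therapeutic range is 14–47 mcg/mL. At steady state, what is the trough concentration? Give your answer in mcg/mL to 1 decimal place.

12.0 mcg/mL

The dosing interval is 1 half-life, so f = 2^(−1) = 0.5.
Accumulation ratio R = 1/(1 − f) = 1/0.5 = 2/1.
Single-dose peak C₀ = D/Vd = 840/70 = 12 mcg/mL.
Steady-state peak Cmax,ss = C₀·R = 12 × 2/1 ≈ 24.000 mcg/mL.
Steady-state trough Cmin,ss = Cmax,ss·f ≈ 24.000 × 0.5 ≈ 12.000 mcg/mL.
Trough 12.0 mcg/mL vs MEC 14 mcg/mL: subtherapeutic.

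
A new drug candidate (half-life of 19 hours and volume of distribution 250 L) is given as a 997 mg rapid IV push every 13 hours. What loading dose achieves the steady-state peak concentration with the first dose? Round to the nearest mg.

f = (1/2)^(13/19) ≈ 0.622346; accumulation ratio R = 1/(1−f) ≈ 2.64793.
Loading dose to hit Cmax,ss on first dose: D_load = D_maint·R ≈ 997 × 2.64793 ≈ 2639.99 mg.

2640 mg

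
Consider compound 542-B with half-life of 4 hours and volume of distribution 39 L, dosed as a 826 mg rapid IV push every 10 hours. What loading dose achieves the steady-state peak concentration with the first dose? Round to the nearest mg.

1003 mg

f = (1/2)^(10/4) ≈ 0.176777; accumulation ratio R = 1/(1−f) ≈ 1.21474.
Loading dose to hit Cmax,ss on first dose: D_load = D_maint·R ≈ 826 × 1.21474 ≈ 1003.38 mg.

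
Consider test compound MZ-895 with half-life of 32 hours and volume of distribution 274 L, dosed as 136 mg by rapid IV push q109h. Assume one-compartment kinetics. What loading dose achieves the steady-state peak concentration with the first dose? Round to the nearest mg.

150 mg

f = (1/2)^(109/32) ≈ 0.094323; accumulation ratio R = 1/(1−f) ≈ 1.10415.
Loading dose to hit Cmax,ss on first dose: D_load = D_maint·R ≈ 136 × 1.10415 ≈ 150.16 mg.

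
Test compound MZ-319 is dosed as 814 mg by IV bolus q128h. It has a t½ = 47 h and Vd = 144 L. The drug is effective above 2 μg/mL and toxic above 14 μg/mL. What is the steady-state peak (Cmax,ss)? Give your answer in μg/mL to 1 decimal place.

τ/t½ = 128/47 ≈ 2.7234, so fraction remaining f = (1/2)^(128/47) ≈ 0.1514.
Accumulation ratio R = 1/(1 − f) ≈ 1/0.8486 ≈ 1.1784.
Single-dose peak C₀ = D/Vd = 814/144 ≈ 5.653 μg/mL.
Steady-state peak Cmax,ss = C₀·R ≈ 5.653 × 1.1784 ≈ 6.661 μg/mL.
Peak 6.7 μg/mL vs MTC 14 μg/mL: below toxic threshold.

6.7 μg/mL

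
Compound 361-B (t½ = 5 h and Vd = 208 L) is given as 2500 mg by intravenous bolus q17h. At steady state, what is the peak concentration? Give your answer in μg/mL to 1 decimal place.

13.3 μg/mL

τ/t½ = 17/5 ≈ 3.4, so fraction remaining f = (1/2)^(17/5) ≈ 0.0947.
Accumulation ratio R = 1/(1 − f) ≈ 1/0.9053 ≈ 1.1046.
Single-dose peak C₀ = D/Vd = 2500/208 ≈ 12.019 μg/mL.
Steady-state peak Cmax,ss = C₀·R ≈ 12.019 × 1.1046 ≈ 13.276 μg/mL.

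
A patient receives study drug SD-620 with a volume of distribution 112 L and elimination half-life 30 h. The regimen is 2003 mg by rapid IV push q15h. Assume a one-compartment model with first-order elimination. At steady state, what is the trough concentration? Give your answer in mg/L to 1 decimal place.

k = ln2/t½ = ln2/30 ≈ 0.023105 h⁻¹; fraction remaining f = e^(−kτ) = e^(−0.023105×15) ≈ 0.7071.
At steady state, accumulation factor R = 1/(1 − e^(−kτ)) ≈ 3.4141.
Each bolus raises the concentration by D/Vd = 2003/112 ≈ 17.884 mg/L.
Cmax,ss = C₀/(1 − f) ≈ 17.884/0.2929 ≈ 61.058 mg/L.
Steady-state trough Cmin,ss = Cmax,ss·f ≈ 61.058 × 0.7071 ≈ 43.174 mg/L.

43.2 mg/L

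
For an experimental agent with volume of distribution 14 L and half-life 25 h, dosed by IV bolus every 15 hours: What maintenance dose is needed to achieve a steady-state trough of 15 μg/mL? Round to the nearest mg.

108 mg

τ/t½ = 15/25 ≈ 0.6, so f = (1/2)^(15/25) ≈ 0.659754.
Cmin,ss = (D/Vd)·f/(1−f), so D = Cmin,ss·Vd·(1−f)/f.
D = 15 × 14 × (1−f)/f ≈ 15 × 14 × 0.51572 ≈ 108.30 mg.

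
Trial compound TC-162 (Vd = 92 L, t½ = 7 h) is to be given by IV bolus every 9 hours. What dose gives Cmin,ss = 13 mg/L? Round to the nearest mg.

1720 mg

τ/t½ = 9/7 ≈ 1.2857, so f = (1/2)^(9/7) ≈ 0.410168.
Cmin,ss = (D/Vd)·f/(1−f), so D = Cmin,ss·Vd·(1−f)/f.
D = 13 × 92 × (1−f)/f ≈ 13 × 92 × 1.43803 ≈ 1719.88 mg.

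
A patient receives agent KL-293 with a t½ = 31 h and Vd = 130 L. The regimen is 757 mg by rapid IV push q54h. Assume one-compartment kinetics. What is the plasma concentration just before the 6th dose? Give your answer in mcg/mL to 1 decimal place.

f = (1/2)^(τ/t½) = (1/2)^(54/31) ≈ 0.2990.
C₀ = D/Vd = 757/130 ≈ 5.823 mcg/mL.
Before the 6th dose, 5 doses have been given. Superposition: Cmin = C₀·(f + f² + … + f^5).
≈ 5.823 × (0.2990 + 0.0894 + 0.0267 + 0.0080 + 0.0024) ≈ 5.823 × 0.4255 ≈ 2.478 mcg/mL.

2.5 mcg/mL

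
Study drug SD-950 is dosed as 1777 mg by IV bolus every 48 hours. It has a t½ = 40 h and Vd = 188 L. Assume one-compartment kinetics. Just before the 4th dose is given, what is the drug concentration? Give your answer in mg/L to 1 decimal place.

f = (1/2)^(τ/t½) = (1/2)^(48/40) ≈ 0.4353.
C₀ = D/Vd = 1777/188 ≈ 9.452 mg/L.
Before the 4th dose, 3 doses have been given. Superposition: Cmin = C₀·(f + f² + … + f^3).
≈ 9.452 × (0.4353 + 0.1895 + 0.0825) ≈ 9.452 × 0.7073 ≈ 6.685 mg/L.

6.7 mg/L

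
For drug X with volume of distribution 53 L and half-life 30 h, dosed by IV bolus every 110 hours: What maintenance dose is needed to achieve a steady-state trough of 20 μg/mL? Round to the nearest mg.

12401 mg

τ/t½ = 110/30 ≈ 3.6667, so f = (1/2)^(110/30) ≈ 0.078745.
Cmin,ss = (D/Vd)·f/(1−f), so D = Cmin,ss·Vd·(1−f)/f.
D = 20 × 53 × (1−f)/f ≈ 20 × 53 × 11.69922 ≈ 12401.17 mg.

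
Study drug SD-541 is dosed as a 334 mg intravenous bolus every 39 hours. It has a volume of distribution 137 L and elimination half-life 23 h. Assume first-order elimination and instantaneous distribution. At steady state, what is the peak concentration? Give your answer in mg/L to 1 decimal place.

3.5 mg/L

k = ln2/t½ = ln2/23 ≈ 0.030137 h⁻¹; fraction remaining f = e^(−kτ) = e^(−0.030137×39) ≈ 0.3087.
At steady state, accumulation factor R = 1/(1 − e^(−kτ)) ≈ 1.4465.
Single-dose peak C₀ = D/Vd = 334/137 ≈ 2.438 mg/L.
Cmax,ss = C₀/(1 − f) ≈ 2.438/0.6913 ≈ 3.527 mg/L.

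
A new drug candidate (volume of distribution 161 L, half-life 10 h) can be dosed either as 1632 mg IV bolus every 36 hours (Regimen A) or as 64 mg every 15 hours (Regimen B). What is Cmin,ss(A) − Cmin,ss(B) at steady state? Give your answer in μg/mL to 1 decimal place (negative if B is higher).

0.7 μg/mL

Regimen A: f = (1/2)^(36/10) ≈ 0.0825; Cmin,ss = (1632/161)·f/(1−f) ≈ 0.911 μg/mL.
Regimen B: f = (1/2)^(15/10) ≈ 0.3536; Cmin,ss = (64/161)·f/(1−f) ≈ 0.217 μg/mL.
Difference ≈ 0.911 − 0.217 ≈ 0.694 μg/mL.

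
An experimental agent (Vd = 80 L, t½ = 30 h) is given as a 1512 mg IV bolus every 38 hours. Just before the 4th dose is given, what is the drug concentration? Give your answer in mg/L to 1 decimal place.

f = (1/2)^(τ/t½) = (1/2)^(38/30) ≈ 0.4156.
C₀ = D/Vd = 1512/80 ≈ 18.900 mg/L.
Before the 4th dose, 3 doses have been given. Superposition: Cmin = C₀·(f + f² + … + f^3).
≈ 18.900 × (0.4156 + 0.1727 + 0.0718) ≈ 18.900 × 0.6601 ≈ 12.476 mg/L.

12.5 mg/L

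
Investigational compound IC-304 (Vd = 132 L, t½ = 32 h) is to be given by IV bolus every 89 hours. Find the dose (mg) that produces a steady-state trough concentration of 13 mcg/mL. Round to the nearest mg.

10081 mg

τ/t½ = 89/32 ≈ 2.7812, so f = (1/2)^(89/32) ≈ 0.145466.
Cmin,ss = (D/Vd)·f/(1−f), so D = Cmin,ss·Vd·(1−f)/f.
D = 13 × 132 × (1−f)/f ≈ 13 × 132 × 5.87446 ≈ 10080.57 mg.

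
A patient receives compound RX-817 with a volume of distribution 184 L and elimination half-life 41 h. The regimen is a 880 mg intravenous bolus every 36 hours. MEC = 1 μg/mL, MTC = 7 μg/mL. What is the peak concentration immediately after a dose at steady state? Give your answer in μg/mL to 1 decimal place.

k = ln2/t½ = ln2/41 ≈ 0.016906 h⁻¹; fraction remaining f = e^(−kτ) = e^(−0.016906×36) ≈ 0.5441.
At steady state, accumulation factor R = 1/(1 − e^(−kτ)) ≈ 2.1935.
Single-dose peak C₀ = D/Vd = 880/184 ≈ 4.783 μg/mL.
Steady-state peak Cmax,ss = C₀·R ≈ 4.783 × 2.1935 ≈ 10.492 μg/mL.
Peak 10.5 μg/mL vs MTC 7 μg/mL: exceeds toxic threshold.

10.5 μg/mL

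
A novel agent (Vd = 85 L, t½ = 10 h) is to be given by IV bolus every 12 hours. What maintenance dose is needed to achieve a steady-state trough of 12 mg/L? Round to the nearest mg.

1323 mg

τ/t½ = 12/10 ≈ 1.2, so f = (1/2)^(12/10) ≈ 0.435275.
Cmin,ss = (D/Vd)·f/(1−f), so D = Cmin,ss·Vd·(1−f)/f.
D = 12 × 85 × (1−f)/f ≈ 12 × 85 × 1.29740 ≈ 1323.35 mg.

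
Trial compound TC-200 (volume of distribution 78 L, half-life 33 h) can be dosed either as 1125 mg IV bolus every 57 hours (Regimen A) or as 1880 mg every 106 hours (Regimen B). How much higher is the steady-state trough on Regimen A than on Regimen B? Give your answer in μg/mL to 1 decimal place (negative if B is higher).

3.3 μg/mL

Regimen A: f = (1/2)^(57/33) ≈ 0.3020; Cmin,ss = (1125/78)·f/(1−f) ≈ 6.240 μg/mL.
Regimen B: f = (1/2)^(106/33) ≈ 0.1079; Cmin,ss = (1880/78)·f/(1−f) ≈ 2.915 μg/mL.
Difference ≈ 6.240 − 2.915 ≈ 3.325 μg/mL.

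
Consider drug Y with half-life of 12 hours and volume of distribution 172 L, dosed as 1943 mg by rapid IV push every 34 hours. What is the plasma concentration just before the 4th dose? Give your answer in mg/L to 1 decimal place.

1.8 mg/L

f = (1/2)^(τ/t½) = (1/2)^(34/12) ≈ 0.1403.
C₀ = D/Vd = 1943/172 ≈ 11.297 mg/L.
Before the 4th dose, 3 doses have been given. Superposition: Cmin = C₀·(f + f² + … + f^3).
≈ 11.297 × (0.1403 + 0.0197 + 0.0028) ≈ 11.297 × 0.1628 ≈ 1.839 mg/L.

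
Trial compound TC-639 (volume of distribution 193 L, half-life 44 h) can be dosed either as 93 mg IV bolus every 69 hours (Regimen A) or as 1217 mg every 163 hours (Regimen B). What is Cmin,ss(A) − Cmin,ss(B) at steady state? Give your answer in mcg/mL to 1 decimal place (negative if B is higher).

Regimen A: f = (1/2)^(69/44) ≈ 0.3372; Cmin,ss = (93/193)·f/(1−f) ≈ 0.245 mcg/mL.
Regimen B: f = (1/2)^(163/44) ≈ 0.0767; Cmin,ss = (1217/193)·f/(1−f) ≈ 0.524 mcg/mL.
Difference ≈ 0.245 − 0.524 ≈ -0.279 mcg/mL.

-0.3 mcg/mL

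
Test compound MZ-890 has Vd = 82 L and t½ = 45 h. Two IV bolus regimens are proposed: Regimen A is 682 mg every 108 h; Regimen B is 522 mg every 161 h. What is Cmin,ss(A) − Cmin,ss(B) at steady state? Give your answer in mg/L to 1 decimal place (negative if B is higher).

Regimen A: f = (1/2)^(108/45) ≈ 0.1895; Cmin,ss = (682/82)·f/(1−f) ≈ 1.945 mg/L.
Regimen B: f = (1/2)^(161/45) ≈ 0.0837; Cmin,ss = (522/82)·f/(1−f) ≈ 0.581 mg/L.
Difference ≈ 1.945 − 0.581 ≈ 1.364 mg/L.

1.4 mg/L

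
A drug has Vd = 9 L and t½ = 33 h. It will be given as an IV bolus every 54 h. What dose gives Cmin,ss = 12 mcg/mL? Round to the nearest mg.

τ/t½ = 54/33 ≈ 1.6364, so f = (1/2)^(54/33) ≈ 0.321666.
Cmin,ss = (D/Vd)·f/(1−f), so D = Cmin,ss·Vd·(1−f)/f.
D = 12 × 9 × (1−f)/f ≈ 12 × 9 × 2.10881 ≈ 227.75 mg.

228 mg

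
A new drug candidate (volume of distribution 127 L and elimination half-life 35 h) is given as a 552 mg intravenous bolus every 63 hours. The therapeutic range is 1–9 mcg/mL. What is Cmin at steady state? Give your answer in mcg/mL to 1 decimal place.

k = ln2/t½ = ln2/35 ≈ 0.019804 h⁻¹; fraction remaining f = e^(−kτ) = e^(−0.019804×63) ≈ 0.2872.
At steady state, accumulation factor R = 1/(1 − e^(−kτ)) ≈ 1.4029.
Each bolus raises the concentration by D/Vd = 552/127 ≈ 4.346 mcg/mL.
Cmax,ss = C₀/(1 − f) ≈ 4.346/0.7128 ≈ 6.097 mcg/mL.
Steady-state trough Cmin,ss = Cmax,ss·f ≈ 6.097 × 0.2872 ≈ 1.751 mcg/mL.
Trough 1.8 mcg/mL vs MEC 1 mcg/mL: adequate.

1.8 mcg/mL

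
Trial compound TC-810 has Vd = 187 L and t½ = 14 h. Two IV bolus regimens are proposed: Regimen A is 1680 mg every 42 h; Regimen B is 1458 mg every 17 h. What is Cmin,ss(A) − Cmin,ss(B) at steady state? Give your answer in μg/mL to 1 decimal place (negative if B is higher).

-4.6 μg/mL

Regimen A: f = (1/2)^(42/14) ≈ 0.1250; Cmin,ss = (1680/187)·f/(1−f) ≈ 1.283 μg/mL.
Regimen B: f = (1/2)^(17/14) ≈ 0.4310; Cmin,ss = (1458/187)·f/(1−f) ≈ 5.906 μg/mL.
Difference ≈ 1.283 − 5.906 ≈ -4.623 μg/mL.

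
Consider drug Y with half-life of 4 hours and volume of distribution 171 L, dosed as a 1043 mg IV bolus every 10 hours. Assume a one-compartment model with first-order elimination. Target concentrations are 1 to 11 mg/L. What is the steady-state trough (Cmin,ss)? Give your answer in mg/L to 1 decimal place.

Over one 10-h interval, 10/4 ≈ 2.5 half-lives elapse, leaving f ≈ 0.1768 of each dose.
At steady state, accumulation factor R = 1/(1 − e^(−kτ)) ≈ 1.2148.
Single-dose peak C₀ = D/Vd = 1043/171 ≈ 6.099 mg/L.
Cmax,ss = C₀/(1 − f) ≈ 6.099/0.8232 ≈ 7.409 mg/L.
One interval later, Cmin,ss = Cmax,ss·e^(−kτ) ≈ 7.409 × 0.1768 ≈ 1.310 mg/L.
Trough 1.3 mg/L vs MEC 1 mg/L: adequate.

1.3 mg/L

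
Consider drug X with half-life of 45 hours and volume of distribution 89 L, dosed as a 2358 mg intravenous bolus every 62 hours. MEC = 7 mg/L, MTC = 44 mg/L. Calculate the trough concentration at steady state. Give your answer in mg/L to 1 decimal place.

Over one 62-h interval, 62/45 ≈ 1.3778 half-lives elapse, leaving f ≈ 0.3848 of each dose.
At steady state, accumulation factor R = 1/(1 − e^(−kτ)) ≈ 1.6255.
Single-dose peak C₀ = D/Vd = 2358/89 ≈ 26.494 mg/L.
Steady-state peak Cmax,ss = C₀·R ≈ 26.494 × 1.6255 ≈ 43.066 mg/L.
Steady-state trough Cmin,ss = Cmax,ss·f ≈ 43.066 × 0.3848 ≈ 16.572 mg/L.
Trough 16.6 mg/L vs MEC 7 mg/L: adequate.

16.6 mg/L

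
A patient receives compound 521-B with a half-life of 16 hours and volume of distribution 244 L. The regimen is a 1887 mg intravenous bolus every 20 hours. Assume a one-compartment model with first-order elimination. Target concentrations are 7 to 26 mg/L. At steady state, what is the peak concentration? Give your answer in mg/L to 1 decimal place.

τ/t½ = 20/16 ≈ 1.25, so fraction remaining f = (1/2)^(20/16) ≈ 0.4204.
Accumulation ratio R = 1/(1 − f) ≈ 1/0.5796 ≈ 1.7253.
Single-dose peak C₀ = D/Vd = 1887/244 ≈ 7.734 mg/L.
Steady-state peak Cmax,ss = C₀·R ≈ 7.734 × 1.7253 ≈ 13.343 mg/L.
Peak 13.3 mg/L vs MTC 26 mg/L: below toxic threshold.

13.3 mg/L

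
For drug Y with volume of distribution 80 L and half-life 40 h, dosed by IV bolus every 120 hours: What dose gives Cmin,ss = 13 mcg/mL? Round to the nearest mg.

7280 mg

τ/t½ = 120/40 ≈ 3, so f = (1/2)^(120/40) ≈ 0.125000.
Cmin,ss = (D/Vd)·f/(1−f), so D = Cmin,ss·Vd·(1−f)/f.
D = 13 × 80 × (1−f)/f ≈ 13 × 80 × 7.00000 ≈ 7280.00 mg.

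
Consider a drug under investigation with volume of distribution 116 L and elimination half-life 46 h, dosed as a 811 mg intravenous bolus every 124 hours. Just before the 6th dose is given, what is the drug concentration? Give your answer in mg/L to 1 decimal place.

f = (1/2)^(τ/t½) = (1/2)^(124/46) ≈ 0.1544.
C₀ = D/Vd = 811/116 ≈ 6.991 mg/L.
Before the 6th dose, 5 doses have been given. Superposition: Cmin = C₀·(f + f² + … + f^5).
≈ 6.991 × (0.1544 + 0.0238 + 0.0037 + 0.0006 + 0.0001) ≈ 6.991 × 0.1826 ≈ 1.277 mg/L.

1.3 mg/L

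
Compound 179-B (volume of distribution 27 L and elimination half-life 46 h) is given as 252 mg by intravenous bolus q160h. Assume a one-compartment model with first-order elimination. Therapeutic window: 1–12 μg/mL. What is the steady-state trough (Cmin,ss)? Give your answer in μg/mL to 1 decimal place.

Over one 160-h interval, 160/46 ≈ 3.4783 half-lives elapse, leaving f ≈ 0.0897 of each dose.
At steady state, accumulation factor R = 1/(1 − e^(−kτ)) ≈ 1.0985.
Single-dose peak C₀ = D/Vd = 252/27 ≈ 9.333 μg/mL.
Cmax,ss = C₀/(1 − f) ≈ 9.333/0.9103 ≈ 10.253 μg/mL.
Steady-state trough Cmin,ss = Cmax,ss·f ≈ 10.253 × 0.0897 ≈ 0.920 μg/mL.
Trough 0.9 μg/mL vs MEC 1 μg/mL: subtherapeutic.

0.9 μg/mL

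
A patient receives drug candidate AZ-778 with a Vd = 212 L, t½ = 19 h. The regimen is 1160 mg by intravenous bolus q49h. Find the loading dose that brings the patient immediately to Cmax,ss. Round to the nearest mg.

f = (1/2)^(49/19) ≈ 0.167363; accumulation ratio R = 1/(1−f) ≈ 1.20100.
Loading dose to hit Cmax,ss on first dose: D_load = D_maint·R ≈ 1160 × 1.20100 ≈ 1393.16 mg.

1393 mg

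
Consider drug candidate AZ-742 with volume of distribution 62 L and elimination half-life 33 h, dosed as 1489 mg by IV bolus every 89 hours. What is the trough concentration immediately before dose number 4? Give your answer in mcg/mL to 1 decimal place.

f = (1/2)^(τ/t½) = (1/2)^(89/33) ≈ 0.1542.
C₀ = D/Vd = 1489/62 ≈ 24.016 mcg/mL.
Before the 4th dose, 3 doses have been given. Superposition: Cmin = C₀·(f + f² + … + f^3).
≈ 24.016 × (0.1542 + 0.0238 + 0.0037) ≈ 24.016 × 0.1817 ≈ 4.364 mcg/mL.

4.4 mcg/mL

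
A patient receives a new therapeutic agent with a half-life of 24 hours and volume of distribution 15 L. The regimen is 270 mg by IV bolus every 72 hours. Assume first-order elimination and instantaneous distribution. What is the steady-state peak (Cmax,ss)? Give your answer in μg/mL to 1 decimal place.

The dosing interval is 3 half-lives, so f = 2^(−3) = 0.125.
Accumulation ratio R = 1/(1 − f) = 1/0.875 = 8/7.
Single-dose peak C₀ = D/Vd = 270/15 = 18 μg/mL.
Steady-state peak Cmax,ss = C₀·R = 18 × 8/7 ≈ 20.571 μg/mL.

20.6 μg/mL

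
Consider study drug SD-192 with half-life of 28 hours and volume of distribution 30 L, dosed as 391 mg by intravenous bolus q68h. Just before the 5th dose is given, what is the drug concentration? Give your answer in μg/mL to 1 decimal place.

3.0 μg/mL

f = (1/2)^(τ/t½) = (1/2)^(68/28) ≈ 0.1857.
C₀ = D/Vd = 391/30 ≈ 13.033 μg/mL.
Before the 5th dose, 4 doses have been given. Superposition: Cmin = C₀·(f + f² + … + f^4).
≈ 13.033 × (0.1857 + 0.0345 + 0.0064 + 0.0012) ≈ 13.033 × 0.2278 ≈ 2.969 μg/mL.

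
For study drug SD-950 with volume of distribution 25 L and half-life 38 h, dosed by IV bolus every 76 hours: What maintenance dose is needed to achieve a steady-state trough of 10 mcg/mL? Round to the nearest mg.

τ/t½ = 76/38 ≈ 2, so f = (1/2)^(76/38) ≈ 0.250000.
Cmin,ss = (D/Vd)·f/(1−f), so D = Cmin,ss·Vd·(1−f)/f.
D = 10 × 25 × (1−f)/f ≈ 10 × 25 × 3.00000 ≈ 750.00 mg.

750 mg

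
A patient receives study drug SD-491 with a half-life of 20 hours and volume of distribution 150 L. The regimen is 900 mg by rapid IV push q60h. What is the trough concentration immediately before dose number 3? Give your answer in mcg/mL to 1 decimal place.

f = (1/2)^(τ/t½) = (1/2)^(60/20) ≈ 0.1250.
C₀ = D/Vd = 900/150 ≈ 6.000 mcg/mL.
Before the 3rd dose, 2 doses have been given. Superposition: Cmin = C₀·(f + f²).
≈ 6.000 × (0.1250 + 0.0156) ≈ 6.000 × 0.1406 ≈ 0.844 mcg/mL.

0.8 mcg/mL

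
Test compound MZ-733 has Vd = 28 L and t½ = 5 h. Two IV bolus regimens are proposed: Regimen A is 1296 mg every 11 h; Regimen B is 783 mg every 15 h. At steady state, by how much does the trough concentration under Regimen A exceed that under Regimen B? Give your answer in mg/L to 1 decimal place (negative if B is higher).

8.9 mg/L

Regimen A: f = (1/2)^(11/5) ≈ 0.2176; Cmin,ss = (1296/28)·f/(1−f) ≈ 12.873 mg/L.
Regimen B: f = (1/2)^(15/5) ≈ 0.1250; Cmin,ss = (783/28)·f/(1−f) ≈ 3.995 mg/L.
Difference ≈ 12.873 − 3.995 ≈ 8.878 mg/L.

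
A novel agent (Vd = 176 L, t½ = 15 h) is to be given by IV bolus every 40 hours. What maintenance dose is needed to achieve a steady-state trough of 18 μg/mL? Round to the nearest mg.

τ/t½ = 40/15 ≈ 2.6667, so f = (1/2)^(40/15) ≈ 0.157490.
Cmin,ss = (D/Vd)·f/(1−f), so D = Cmin,ss·Vd·(1−f)/f.
D = 18 × 176 × (1−f)/f ≈ 18 × 176 × 5.34961 ≈ 16947.56 mg.

16948 mg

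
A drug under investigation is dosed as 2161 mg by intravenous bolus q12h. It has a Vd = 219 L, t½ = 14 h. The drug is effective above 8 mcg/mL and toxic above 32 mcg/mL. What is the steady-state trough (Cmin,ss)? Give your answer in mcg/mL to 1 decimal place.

12.2 mcg/mL

k = ln2/t½ = ln2/14 ≈ 0.049511 h⁻¹; fraction remaining f = e^(−kτ) = e^(−0.049511×12) ≈ 0.5520.
Single-dose peak C₀ = D/Vd = 2161/219 ≈ 9.868 mcg/mL.
Steady-state trough Cmin,ss = C₀·f/(1−f) ≈ 9.868 × 0.5520/0.4480 ≈ 12.159 mcg/mL.
Trough 12.2 mcg/mL vs MEC 8 mcg/mL: adequate.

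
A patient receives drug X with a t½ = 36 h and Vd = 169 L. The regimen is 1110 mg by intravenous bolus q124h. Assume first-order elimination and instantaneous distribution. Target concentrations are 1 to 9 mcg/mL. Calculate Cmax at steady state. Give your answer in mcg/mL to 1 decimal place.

τ/t½ = 124/36 ≈ 3.4444, so fraction remaining f = (1/2)^(124/36) ≈ 0.0919.
Accumulation ratio R = 1/(1 − f) ≈ 1/0.9081 ≈ 1.1012.
Each bolus raises the concentration by D/Vd = 1110/169 ≈ 6.568 mcg/mL.
Steady-state peak Cmax,ss = C₀·R ≈ 6.568 × 1.1012 ≈ 7.233 mcg/mL.
Peak 7.2 mcg/mL vs MTC 9 mcg/mL: below toxic threshold.

7.2 mcg/mL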